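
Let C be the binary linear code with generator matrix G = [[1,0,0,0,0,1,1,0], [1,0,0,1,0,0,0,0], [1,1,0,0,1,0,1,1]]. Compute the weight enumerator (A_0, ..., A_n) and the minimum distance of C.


Weight distribution: A_0 = 1, A_2 = 1, A_3 = 2, A_4 = 1, A_5 = 2, A_6 = 1. Minimum distance d = 2.

Enumerate all 2^3 = 8 messages m ∈ F_2^3.
For each, compute codeword c = mG in F_2^8, then tally its weight.
  m = 000 → c = 00000000, weight = 0.
  m = 100 → c = 10000110, weight = 3.
  m = 010 → c = 10010000, weight = 2.
  m = 110 → c = 00010110, weight = 3.
  m = 001 → c = 11001011, weight = 5.
  m = 101 → c = 01001101, weight = 4.
  m = 011 → c = 01011011, weight = 5.
  m = 111 → c = 11011101, weight = 6.
Tally weights:
  weight 0: 1 codewords.
  weight 2: 1 codewords.
  weight 3: 2 codewords.
  weight 4: 1 codewords.
  weight 5: 2 codewords.
  weight 6: 1 codewords.
Minimum distance d = smallest w > 0 with A_w > 0 = 2.
Sanity: Σ A_w = 8 = 2^3 = 8 ✓.


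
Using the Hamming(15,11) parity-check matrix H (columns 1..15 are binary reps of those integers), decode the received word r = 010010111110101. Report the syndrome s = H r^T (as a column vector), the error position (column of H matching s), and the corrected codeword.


s = (0, 0, 1, 0)^T, error position = 2, corrected codeword c = 000010111110101

Compute s = H r^T mod 2 one row at a time:
  s_1 = 1 + 1 + 1 + 1 + 0 + 1 + 0 + 1 = 6 ≡ 0 (mod 2).
  s_2 = 0 + 1 + 0 + 1 + 0 + 1 + 0 + 1 = 4 ≡ 0 (mod 2).
  s_3 = 1 + 0 + 0 + 1 + 1 + 1 + 0 + 1 = 5 ≡ 1 (mod 2).
  s_4 = 0 + 0 + 1 + 1 + 1 + 1 + 1 + 1 = 6 ≡ 0 (mod 2).
s = (0, 0, 1, 0)^T — this equals column 2 of H (binary 0010), so error is at position 2.
Correct: flip bit 2 of r = 010010111110101 to get c = 000010111110101.


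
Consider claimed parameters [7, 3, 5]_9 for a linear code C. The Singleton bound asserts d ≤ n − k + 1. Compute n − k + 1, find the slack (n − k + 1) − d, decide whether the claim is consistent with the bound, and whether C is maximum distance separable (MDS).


Singleton RHS = n − k + 1 = 5, slack = 0, bound satisfied, MDS.

Singleton bound: d ≤ n − k + 1.
Here n = 7, k = 3, so n − k + 1 = 5.
Given d = 5, check d ≤ 5: YES.
Slack = (n − k + 1) − d = 0.
The code is MDS (slack = 0).
Description: the claimed parameters are [7, 3, 5]_9; such a code would be MDS (meets Singleton bound).


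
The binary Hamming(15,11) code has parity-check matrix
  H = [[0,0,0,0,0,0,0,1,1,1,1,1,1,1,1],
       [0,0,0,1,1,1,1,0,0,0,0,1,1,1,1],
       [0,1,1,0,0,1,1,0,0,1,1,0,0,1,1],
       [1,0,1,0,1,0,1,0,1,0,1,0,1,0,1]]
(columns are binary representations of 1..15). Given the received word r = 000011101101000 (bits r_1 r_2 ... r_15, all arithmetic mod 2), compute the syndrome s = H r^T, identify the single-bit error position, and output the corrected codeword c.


s = (1, 0, 1, 1)^T, error position = 11, corrected codeword c = 000011101111000

Compute s = H r^T mod 2 one row at a time:
  s_1 = 0 + 1 + 1 + 0 + 1 + 0 + 0 + 0 = 3 ≡ 1 (mod 2).
  s_2 = 0 + 1 + 1 + 1 + 1 + 0 + 0 + 0 = 4 ≡ 0 (mod 2).
  s_3 = 0 + 0 + 1 + 1 + 1 + 0 + 0 + 0 = 3 ≡ 1 (mod 2).
  s_4 = 0 + 0 + 1 + 1 + 1 + 0 + 0 + 0 = 3 ≡ 1 (mod 2).
s = (1, 0, 1, 1)^T — this equals column 11 of H (binary 1011), so error is at position 11.
Correct: flip bit 11 of r = 000011101101000 to get c = 000011101111000.


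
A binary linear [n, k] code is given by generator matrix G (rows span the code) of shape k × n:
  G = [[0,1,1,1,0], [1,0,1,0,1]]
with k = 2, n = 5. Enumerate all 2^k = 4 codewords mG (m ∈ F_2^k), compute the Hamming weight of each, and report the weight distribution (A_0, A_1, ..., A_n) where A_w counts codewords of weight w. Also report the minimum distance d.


Weight distribution: A_0 = 1, A_3 = 2, A_4 = 1. Minimum distance d = 3.

Enumerate all 2^2 = 4 messages m ∈ F_2^2.
For each, compute codeword c = mG in F_2^5, then tally its weight.
  m = 00 → c = 00000, weight = 0.
  m = 10 → c = 01110, weight = 3.
  m = 01 → c = 10101, weight = 3.
  m = 11 → c = 11011, weight = 4.
Tally weights:
  weight 0: 1 codewords.
  weight 3: 2 codewords.
  weight 4: 1 codewords.
Minimum distance d = smallest w > 0 with A_w > 0 = 3.
Sanity: Σ A_w = 4 = 2^2 = 4 ✓.


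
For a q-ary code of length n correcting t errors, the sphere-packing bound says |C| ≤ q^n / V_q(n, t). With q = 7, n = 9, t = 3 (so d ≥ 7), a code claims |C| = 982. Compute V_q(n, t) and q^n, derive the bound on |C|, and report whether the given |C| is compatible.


V_q(n, t) = 19495, q^n = 40353607, Hamming bound = 2069, |C| = 982 ≤ bound (satisfied).

Step 1: Compute V_q(n, t) = Σ_{j=0}^3 C(n, j) (q−1)^j.
  j = 0: C(9,0)·(6)^0 = 1·1 = 1.
  j = 1: C(9,1)·(6)^1 = 9·6 = 54.
  j = 2: C(9,2)·(6)^2 = 36·36 = 1296.
  j = 3: C(9,3)·(6)^3 = 84·216 = 18144.
  V_q(n, t) = 1 + 54 + 1296 + 18144 = 19495.
Step 2: q^n = 7^9 = 40353607.
Step 3: Hamming bound ⌊q^n / V_q(n,t)⌋ = ⌊40353607/19495⌋ = 2069.
Step 4: Compare |C| = 982 to 2069: satisfied.
The claimed |C| lies below the Hamming bound.


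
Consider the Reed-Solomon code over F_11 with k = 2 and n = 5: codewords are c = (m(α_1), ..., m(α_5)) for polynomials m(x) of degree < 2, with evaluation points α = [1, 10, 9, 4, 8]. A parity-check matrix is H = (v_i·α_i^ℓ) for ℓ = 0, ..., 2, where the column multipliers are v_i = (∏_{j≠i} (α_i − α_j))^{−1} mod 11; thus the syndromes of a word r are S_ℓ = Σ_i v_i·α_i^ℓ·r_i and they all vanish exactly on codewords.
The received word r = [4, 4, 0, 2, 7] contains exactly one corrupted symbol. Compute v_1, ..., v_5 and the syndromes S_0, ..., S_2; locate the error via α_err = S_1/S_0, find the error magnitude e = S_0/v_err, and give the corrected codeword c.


S = (5, 5, 5), error at position 1, error magnitude e = 3, c = [1, 4, 0, 2, 7].

Step 1: column multipliers v_i = (∏_{j≠i}(α_i − α_j))^{−1} mod 11.
  i = 1 (α = 1): (1−10)(1−9)(1−4)(1−8) = (−9)·(−8)·(−3)·(−7) = 1512 ≡ 5, so v_1 = 5^{−1} = 9 (mod 11).
  i = 2 (α = 10): (10−1)(10−9)(10−4)(10−8) = 9·1·6·2 = 108 ≡ 9, so v_2 = 9^{−1} = 5 (mod 11).
  i = 3 (α = 9): (9−1)(9−10)(9−4)(9−8) = 8·(−1)·5·1 = −40 ≡ 4, so v_3 = 4^{−1} = 3 (mod 11).
  i = 4 (α = 4): (4−1)(4−10)(4−9)(4−8) = 3·(−6)·(−5)·(−4) = −360 ≡ 3, so v_4 = 3^{−1} = 4 (mod 11).
  i = 5 (α = 8): (8−1)(8−10)(8−9)(8−4) = 7·(−2)·(−1)·4 = 56 ≡ 1, so v_5 = 1^{−1} = 1 (mod 11).
  v = [9, 5, 3, 4, 1].
Step 2: syndromes of r = [4, 4, 0, 2, 7] (all sums mod 11).
  S_0 = Σ v_i r_i = 9·4 + 5·4 + 3·0 + 4·2 + 1·7 = 71 ≡ 5.
  S_1 = Σ v_i α_i r_i = 9·1·4 + 5·10·4 + 3·9·0 + 4·4·2 + 1·8·7 = 324 ≡ 5.
  α_i^2 mod 11 = [1, 1, 4, 5, 9].
  S_2 = Σ v_i α_i^2 r_i = 9·1·4 + 5·1·4 + 3·4·0 + 4·5·2 + 1·9·7 = 159 ≡ 5.
  S = (5, 5, 5) ≠ 0, so r is not a codeword (an error is present).
Step 3: locate the error. For a single error e at position i, S_ℓ = v_i·e·α_i^ℓ, so α_err = S_1/S_0.
  S_0^{−1} = 5^{−1} = 9 (mod 11), so α_err = 5·9 = 45 ≡ 1 = α_1. Error position i = 1.
  Consistency check: S_2/S_1 = 5·9 = 45 ≡ 1 = α_err ✓ (single-error assumption holds).
Step 4: error magnitude e = S_0/v_1 = S_0·∏_{j≠1}(α_1 − α_j) = 5·5 = 25 ≡ 3 (mod 11).
Step 5: correct position 1: c_1 = r_1 − e = 4 − 3 ≡ 1 (mod 11). Hence c = [1, 4, 0, 2, 7].
  Check: interpolating c through the α_i gives m(x) = 8 + 4·x (degree < 2) with m(α_i) = c_i for every i, so c is indeed a codeword.


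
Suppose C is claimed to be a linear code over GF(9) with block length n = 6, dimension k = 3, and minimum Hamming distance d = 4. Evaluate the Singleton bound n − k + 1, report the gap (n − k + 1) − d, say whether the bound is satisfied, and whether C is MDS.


Singleton RHS = n − k + 1 = 4, slack = 0, bound satisfied, MDS.

Singleton bound: d ≤ n − k + 1.
Here n = 6, k = 3, so n − k + 1 = 4.
Given d = 4, check d ≤ 4: YES.
Slack = (n − k + 1) − d = 0.
The code is MDS (slack = 0).
Description: the claimed parameters are [6, 3, 4]_9; such a code would be MDS (meets Singleton bound).


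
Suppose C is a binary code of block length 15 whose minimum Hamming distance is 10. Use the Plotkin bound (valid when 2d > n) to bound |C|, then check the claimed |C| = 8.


Plotkin bound M ≤ 4; given |C| = 8 > bound (violated).

Check applicability: 2d = 20, n = 15.
2d − n = 5 > 0, so Plotkin applies.
Compute d/(2d−n) = 10/5 ≈ 2.0000.
⌊d/(2d−n)⌋ = 2.
Plotkin bound: M ≤ 2·2 = 4.
Given |C| = 8, check: VIOLATED.
This |C| is above the Plotkin bound, so no binary code with n = 15, d = 10 and 8 codewords exists.


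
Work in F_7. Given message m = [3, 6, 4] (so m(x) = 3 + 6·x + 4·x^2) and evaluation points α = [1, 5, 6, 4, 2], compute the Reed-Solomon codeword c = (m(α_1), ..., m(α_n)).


c = [6, 0, 1, 0, 3]

Message polynomial: m(x) = 3 + 6·x + 4·x^2 (mod 7).
For each evaluation point α_i, compute m(α_i) mod 7:
  α_1 = 1: Horner steps 4 → 3 → 6, so m(1) = 6.
  α_2 = 5: Horner steps 4 → 5 → 0, so m(5) = 0.
  α_3 = 6: Horner steps 4 → 2 → 1, so m(6) = 1.
  α_4 = 4: Horner steps 4 → 1 → 0, so m(4) = 0.
  α_5 = 2: Horner steps 4 → 0 → 3, so m(2) = 3.
Codeword c = [6, 0, 1, 0, 3] ∈ F_7^5.


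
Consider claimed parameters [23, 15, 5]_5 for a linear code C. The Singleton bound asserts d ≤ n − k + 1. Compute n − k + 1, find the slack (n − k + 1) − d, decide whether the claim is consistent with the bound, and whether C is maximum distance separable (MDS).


Singleton RHS = n − k + 1 = 9, slack = 4, bound satisfied, not MDS.

Singleton bound: d ≤ n − k + 1.
Here n = 23, k = 15, so n − k + 1 = 9.
Given d = 5, check d ≤ 9: YES.
Slack = (n − k + 1) − d = 4.
The code is NOT MDS (slack = 4 > 0).
Description: the claimed parameters are [23, 15, 5]_5; such a code would be non-MDS.


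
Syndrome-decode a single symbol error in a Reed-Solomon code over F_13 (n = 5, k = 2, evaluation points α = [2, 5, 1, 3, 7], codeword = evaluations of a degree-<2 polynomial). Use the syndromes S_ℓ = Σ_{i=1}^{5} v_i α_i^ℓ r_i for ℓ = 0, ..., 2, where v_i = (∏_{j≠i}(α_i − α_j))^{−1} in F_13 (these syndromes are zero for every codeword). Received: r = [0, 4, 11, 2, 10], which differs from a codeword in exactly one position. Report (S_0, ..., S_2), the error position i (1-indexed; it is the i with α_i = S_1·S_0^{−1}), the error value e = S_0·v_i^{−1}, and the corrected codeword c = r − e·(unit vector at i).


S = (6, 4, 7), error at position 2, error magnitude e = 11, c = [0, 6, 11, 2, 10].

Step 1: column multipliers v_i = (∏_{j≠i}(α_i − α_j))^{−1} mod 13.
  i = 1 (α = 2): (2−5)(2−1)(2−3)(2−7) = (−3)·1·(−1)·(−5) = −15 ≡ 11, so v_1 = 11^{−1} = 6 (mod 13).
  i = 2 (α = 5): (5−2)(5−1)(5−3)(5−7) = 3·4·2·(−2) = −48 ≡ 4, so v_2 = 4^{−1} = 10 (mod 13).
  i = 3 (α = 1): (1−2)(1−5)(1−3)(1−7) = (−1)·(−4)·(−2)·(−6) = 48 ≡ 9, so v_3 = 9^{−1} = 3 (mod 13).
  i = 4 (α = 3): (3−2)(3−5)(3−1)(3−7) = 1·(−2)·2·(−4) = 16 ≡ 3, so v_4 = 3^{−1} = 9 (mod 13).
  i = 5 (α = 7): (7−2)(7−5)(7−1)(7−3) = 5·2·6·4 = 240 ≡ 6, so v_5 = 6^{−1} = 11 (mod 13).
  v = [6, 10, 3, 9, 11].
Step 2: syndromes of r = [0, 4, 11, 2, 10] (all sums mod 13).
  S_0 = Σ v_i r_i = 6·0 + 10·4 + 3·11 + 9·2 + 11·10 = 201 ≡ 6.
  S_1 = Σ v_i α_i r_i = 6·2·0 + 10·5·4 + 3·1·11 + 9·3·2 + 11·7·10 = 1057 ≡ 4.
  α_i^2 mod 13 = [4, 12, 1, 9, 10].
  S_2 = Σ v_i α_i^2 r_i = 6·4·0 + 10·12·4 + 3·1·11 + 9·9·2 + 11·10·10 = 1775 ≡ 7.
  S = (6, 4, 7) ≠ 0, so r is not a codeword (an error is present).
Step 3: locate the error. For a single error e at position i, S_ℓ = v_i·e·α_i^ℓ, so α_err = S_1/S_0.
  S_0^{−1} = 6^{−1} = 11 (mod 13), so α_err = 4·11 = 44 ≡ 5 = α_2. Error position i = 2.
  Consistency check: S_2/S_1 = 7·10 = 70 ≡ 5 = α_err ✓ (single-error assumption holds).
Step 4: error magnitude e = S_0/v_2 = S_0·∏_{j≠2}(α_2 − α_j) = 6·4 = 24 ≡ 11 (mod 13).
Step 5: correct position 2: c_2 = r_2 − e = 4 − 11 ≡ 6 (mod 13). Hence c = [0, 6, 11, 2, 10].
  Check: interpolating c through the α_i gives m(x) = 9 + 2·x (degree < 2) with m(α_i) = c_i for every i, so c is indeed a codeword.


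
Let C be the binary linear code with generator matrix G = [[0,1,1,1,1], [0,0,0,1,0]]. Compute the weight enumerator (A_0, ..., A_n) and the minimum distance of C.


Weight distribution: A_0 = 1, A_1 = 1, A_3 = 1, A_4 = 1. Minimum distance d = 1.

Enumerate all 2^2 = 4 messages m ∈ F_2^2.
For each, compute codeword c = mG in F_2^5, then tally its weight.
  m = 00 → c = 00000, weight = 0.
  m = 10 → c = 01111, weight = 4.
  m = 01 → c = 00010, weight = 1.
  m = 11 → c = 01101, weight = 3.
Tally weights:
  weight 0: 1 codewords.
  weight 1: 1 codewords.
  weight 3: 1 codewords.
  weight 4: 1 codewords.
Minimum distance d = smallest w > 0 with A_w > 0 = 1.
Sanity: Σ A_w = 4 = 2^2 = 4 ✓.


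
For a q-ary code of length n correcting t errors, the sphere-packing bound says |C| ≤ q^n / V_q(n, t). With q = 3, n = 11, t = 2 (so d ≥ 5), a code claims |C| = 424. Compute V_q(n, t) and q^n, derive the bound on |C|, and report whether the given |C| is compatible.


V_q(n, t) = 243, q^n = 177147, Hamming bound = 729, |C| = 424 ≤ bound (satisfied).

Step 1: Compute V_q(n, t) = Σ_{j=0}^2 C(n, j) (q−1)^j.
  j = 0: C(11,0)·(2)^0 = 1·1 = 1.
  j = 1: C(11,1)·(2)^1 = 11·2 = 22.
  j = 2: C(11,2)·(2)^2 = 55·4 = 220.
  V_q(n, t) = 1 + 22 + 220 = 243.
Step 2: q^n = 3^11 = 177147.
Step 3: Hamming bound ⌊q^n / V_q(n,t)⌋ = ⌊177147/243⌋ = 729.
Step 4: Compare |C| = 424 to 729: satisfied.
The claimed |C| lies below the Hamming bound.


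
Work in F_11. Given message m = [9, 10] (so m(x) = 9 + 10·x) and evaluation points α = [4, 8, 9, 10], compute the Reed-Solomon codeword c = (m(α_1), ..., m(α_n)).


c = [5, 1, 0, 10]

Message polynomial: m(x) = 9 + 10·x (mod 11).
For each evaluation point α_i, compute m(α_i) mod 11:
  α_1 = 4: Horner steps 10 → 5, so m(4) = 5.
  α_2 = 8: Horner steps 10 → 1, so m(8) = 1.
  α_3 = 9: Horner steps 10 → 0, so m(9) = 0.
  α_4 = 10: Horner steps 10 → 10, so m(10) = 10.
Codeword c = [5, 1, 0, 10] ∈ F_11^4.


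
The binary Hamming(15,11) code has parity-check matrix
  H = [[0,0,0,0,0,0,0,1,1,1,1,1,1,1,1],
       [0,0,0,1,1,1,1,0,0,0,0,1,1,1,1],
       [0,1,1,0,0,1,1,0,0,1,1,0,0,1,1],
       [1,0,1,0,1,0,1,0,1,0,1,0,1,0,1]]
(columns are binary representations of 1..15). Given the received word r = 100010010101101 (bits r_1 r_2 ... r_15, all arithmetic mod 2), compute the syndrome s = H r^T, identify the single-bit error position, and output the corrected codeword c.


s = (1, 0, 0, 0)^T, error position = 8, corrected codeword c = 100010000101101

Compute s = H r^T mod 2 one row at a time:
  s_1 = 1 + 0 + 1 + 0 + 1 + 1 + 0 + 1 = 5 ≡ 1 (mod 2).
  s_2 = 0 + 1 + 0 + 0 + 1 + 1 + 0 + 1 = 4 ≡ 0 (mod 2).
  s_3 = 0 + 0 + 0 + 0 + 1 + 0 + 0 + 1 = 2 ≡ 0 (mod 2).
  s_4 = 1 + 0 + 1 + 0 + 0 + 0 + 1 + 1 = 4 ≡ 0 (mod 2).
s = (1, 0, 0, 0)^T — this equals column 8 of H (binary 1000), so error is at position 8.
Correct: flip bit 8 of r = 100010010101101 to get c = 100010000101101.


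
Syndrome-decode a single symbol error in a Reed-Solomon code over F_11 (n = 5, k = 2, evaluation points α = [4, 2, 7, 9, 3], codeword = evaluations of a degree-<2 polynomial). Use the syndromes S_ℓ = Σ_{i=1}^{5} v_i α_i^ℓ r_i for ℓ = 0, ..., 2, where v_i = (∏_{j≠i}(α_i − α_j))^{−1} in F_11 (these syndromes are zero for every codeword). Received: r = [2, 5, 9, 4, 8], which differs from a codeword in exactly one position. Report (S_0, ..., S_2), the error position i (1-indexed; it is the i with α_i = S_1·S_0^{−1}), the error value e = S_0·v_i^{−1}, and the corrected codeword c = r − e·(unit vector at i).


S = (3, 1, 4), error at position 1, error magnitude e = 2, c = [0, 5, 9, 4, 8].

Step 1: column multipliers v_i = (∏_{j≠i}(α_i − α_j))^{−1} mod 11.
  i = 1 (α = 4): (4−2)(4−7)(4−9)(4−3) = 2·(−3)·(−5)·1 = 30 ≡ 8, so v_1 = 8^{−1} = 7 (mod 11).
  i = 2 (α = 2): (2−4)(2−7)(2−9)(2−3) = (−2)·(−5)·(−7)·(−1) = 70 ≡ 4, so v_2 = 4^{−1} = 3 (mod 11).
  i = 3 (α = 7): (7−4)(7−2)(7−9)(7−3) = 3·5·(−2)·4 = −120 ≡ 1, so v_3 = 1^{−1} = 1 (mod 11).
  i = 4 (α = 9): (9−4)(9−2)(9−7)(9−3) = 5·7·2·6 = 420 ≡ 2, so v_4 = 2^{−1} = 6 (mod 11).
  i = 5 (α = 3): (3−4)(3−2)(3−7)(3−9) = (−1)·1·(−4)·(−6) = −24 ≡ 9, so v_5 = 9^{−1} = 5 (mod 11).
  v = [7, 3, 1, 6, 5].
Step 2: syndromes of r = [2, 5, 9, 4, 8] (all sums mod 11).
  S_0 = Σ v_i r_i = 7·2 + 3·5 + 1·9 + 6·4 + 5·8 = 102 ≡ 3.
  S_1 = Σ v_i α_i r_i = 7·4·2 + 3·2·5 + 1·7·9 + 6·9·4 + 5·3·8 = 485 ≡ 1.
  α_i^2 mod 11 = [5, 4, 5, 4, 9].
  S_2 = Σ v_i α_i^2 r_i = 7·5·2 + 3·4·5 + 1·5·9 + 6·4·4 + 5·9·8 = 631 ≡ 4.
  S = (3, 1, 4) ≠ 0, so r is not a codeword (an error is present).
Step 3: locate the error. For a single error e at position i, S_ℓ = v_i·e·α_i^ℓ, so α_err = S_1/S_0.
  S_0^{−1} = 3^{−1} = 4 (mod 11), so α_err = 1·4 = 4 ≡ 4 = α_1. Error position i = 1.
  Consistency check: S_2/S_1 = 4·1 = 4 ≡ 4 = α_err ✓ (single-error assumption holds).
Step 4: error magnitude e = S_0/v_1 = S_0·∏_{j≠1}(α_1 − α_j) = 3·8 = 24 ≡ 2 (mod 11).
Step 5: correct position 1: c_1 = r_1 − e = 2 − 2 ≡ 0 (mod 11). Hence c = [0, 5, 9, 4, 8].
  Check: interpolating c through the α_i gives m(x) = 10 + 3·x (degree < 2) with m(α_i) = c_i for every i, so c is indeed a codeword.


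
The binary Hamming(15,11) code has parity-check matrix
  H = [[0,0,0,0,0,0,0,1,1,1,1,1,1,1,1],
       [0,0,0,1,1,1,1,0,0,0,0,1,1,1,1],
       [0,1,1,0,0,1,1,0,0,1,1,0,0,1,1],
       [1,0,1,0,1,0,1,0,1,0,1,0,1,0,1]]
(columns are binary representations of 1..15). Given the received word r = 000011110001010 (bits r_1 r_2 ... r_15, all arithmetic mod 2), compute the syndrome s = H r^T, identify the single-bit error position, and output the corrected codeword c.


s = (1, 1, 1, 0)^T, error position = 14, corrected codeword c = 000011110001000

Compute s = H r^T mod 2 one row at a time:
  s_1 = 1 + 0 + 0 + 0 + 1 + 0 + 1 + 0 = 3 ≡ 1 (mod 2).
  s_2 = 0 + 1 + 1 + 1 + 1 + 0 + 1 + 0 = 5 ≡ 1 (mod 2).
  s_3 = 0 + 0 + 1 + 1 + 0 + 0 + 1 + 0 = 3 ≡ 1 (mod 2).
  s_4 = 0 + 0 + 1 + 1 + 0 + 0 + 0 + 0 = 2 ≡ 0 (mod 2).
s = (1, 1, 1, 0)^T — this equals column 14 of H (binary 1110), so error is at position 14.
Correct: flip bit 14 of r = 000011110001010 to get c = 000011110001000.


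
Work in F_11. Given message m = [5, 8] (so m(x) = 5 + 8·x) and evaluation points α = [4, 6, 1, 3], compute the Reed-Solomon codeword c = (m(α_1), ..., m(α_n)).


c = [4, 9, 2, 7]

Message polynomial: m(x) = 5 + 8·x (mod 11).
For each evaluation point α_i, compute m(α_i) mod 11:
  α_1 = 4: Horner steps 8 → 4, so m(4) = 4.
  α_2 = 6: Horner steps 8 → 9, so m(6) = 9.
  α_3 = 1: Horner steps 8 → 2, so m(1) = 2.
  α_4 = 3: Horner steps 8 → 7, so m(3) = 7.
Codeword c = [4, 9, 2, 7] ∈ F_11^4.


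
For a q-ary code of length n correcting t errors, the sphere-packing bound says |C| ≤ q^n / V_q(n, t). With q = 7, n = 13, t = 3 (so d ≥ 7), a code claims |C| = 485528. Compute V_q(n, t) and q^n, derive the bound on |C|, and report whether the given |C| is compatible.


V_q(n, t) = 64663, q^n = 96889010407, Hamming bound = 1498368, |C| = 485528 ≤ bound (satisfied).

Step 1: Compute V_q(n, t) = Σ_{j=0}^3 C(n, j) (q−1)^j.
  j = 0: C(13,0)·(6)^0 = 1·1 = 1.
  j = 1: C(13,1)·(6)^1 = 13·6 = 78.
  j = 2: C(13,2)·(6)^2 = 78·36 = 2808.
  j = 3: C(13,3)·(6)^3 = 286·216 = 61776.
  V_q(n, t) = 1 + 78 + 2808 + 61776 = 64663.
Step 2: q^n = 7^13 = 96889010407.
Step 3: Hamming bound ⌊q^n / V_q(n,t)⌋ = ⌊96889010407/64663⌋ = 1498368.
Step 4: Compare |C| = 485528 to 1498368: satisfied.
The claimed |C| lies below the Hamming bound.


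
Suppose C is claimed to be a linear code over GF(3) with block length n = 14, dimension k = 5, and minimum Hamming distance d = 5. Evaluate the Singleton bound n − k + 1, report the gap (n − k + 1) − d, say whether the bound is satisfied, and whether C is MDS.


Singleton RHS = n − k + 1 = 10, slack = 5, bound satisfied, not MDS.

Singleton bound: d ≤ n − k + 1.
Here n = 14, k = 5, so n − k + 1 = 10.
Given d = 5, check d ≤ 10: YES.
Slack = (n − k + 1) − d = 5.
The code is NOT MDS (slack = 5 > 0).
Description: the claimed parameters are [14, 5, 5]_3; such a code would be non-MDS.


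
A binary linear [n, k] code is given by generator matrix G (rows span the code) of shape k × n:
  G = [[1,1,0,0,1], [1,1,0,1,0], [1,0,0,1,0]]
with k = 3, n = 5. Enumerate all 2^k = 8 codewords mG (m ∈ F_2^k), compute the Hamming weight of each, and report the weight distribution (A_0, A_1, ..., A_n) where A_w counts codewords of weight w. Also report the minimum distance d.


Weight distribution: A_0 = 1, A_1 = 1, A_2 = 3, A_3 = 3. Minimum distance d = 1.

Enumerate all 2^3 = 8 messages m ∈ F_2^3.
For each, compute codeword c = mG in F_2^5, then tally its weight.
  m = 000 → c = 00000, weight = 0.
  m = 100 → c = 11001, weight = 3.
  m = 010 → c = 11010, weight = 3.
  m = 110 → c = 00011, weight = 2.
  m = 001 → c = 10010, weight = 2.
  m = 101 → c = 01011, weight = 3.
  m = 011 → c = 01000, weight = 1.
  m = 111 → c = 10001, weight = 2.
Tally weights:
  weight 0: 1 codewords.
  weight 1: 1 codewords.
  weight 2: 3 codewords.
  weight 3: 3 codewords.
Minimum distance d = smallest w > 0 with A_w > 0 = 1.
Sanity: Σ A_w = 8 = 2^3 = 8 ✓.


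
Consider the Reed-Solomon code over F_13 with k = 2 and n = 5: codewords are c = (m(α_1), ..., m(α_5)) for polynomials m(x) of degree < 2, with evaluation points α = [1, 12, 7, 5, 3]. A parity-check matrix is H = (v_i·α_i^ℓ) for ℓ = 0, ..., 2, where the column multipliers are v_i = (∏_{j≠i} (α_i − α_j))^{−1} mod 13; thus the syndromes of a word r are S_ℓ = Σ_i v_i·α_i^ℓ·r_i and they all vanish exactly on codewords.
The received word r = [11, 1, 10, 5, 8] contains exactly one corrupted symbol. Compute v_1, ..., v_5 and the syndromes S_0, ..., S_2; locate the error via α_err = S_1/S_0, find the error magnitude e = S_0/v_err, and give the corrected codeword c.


S = (3, 8, 4), error at position 3, error magnitude e = 8, c = [11, 1, 2, 5, 8].

Step 1: column multipliers v_i = (∏_{j≠i}(α_i − α_j))^{−1} mod 13.
  i = 1 (α = 1): (1−12)(1−7)(1−5)(1−3) = (−11)·(−6)·(−4)·(−2) = 528 ≡ 8, so v_1 = 8^{−1} = 5 (mod 13).
  i = 2 (α = 12): (12−1)(12−7)(12−5)(12−3) = 11·5·7·9 = 3465 ≡ 7, so v_2 = 7^{−1} = 2 (mod 13).
  i = 3 (α = 7): (7−1)(7−12)(7−5)(7−3) = 6·(−5)·2·4 = −240 ≡ 7, so v_3 = 7^{−1} = 2 (mod 13).
  i = 4 (α = 5): (5−1)(5−12)(5−7)(5−3) = 4·(−7)·(−2)·2 = 112 ≡ 8, so v_4 = 8^{−1} = 5 (mod 13).
  i = 5 (α = 3): (3−1)(3−12)(3−7)(3−5) = 2·(−9)·(−4)·(−2) = −144 ≡ 12, so v_5 = 12^{−1} = 12 (mod 13).
  v = [5, 2, 2, 5, 12].
Step 2: syndromes of r = [11, 1, 10, 5, 8] (all sums mod 13).
  S_0 = Σ v_i r_i = 5·11 + 2·1 + 2·10 + 5·5 + 12·8 = 198 ≡ 3.
  S_1 = Σ v_i α_i r_i = 5·1·11 + 2·12·1 + 2·7·10 + 5·5·5 + 12·3·8 = 632 ≡ 8.
  α_i^2 mod 13 = [1, 1, 10, 12, 9].
  S_2 = Σ v_i α_i^2 r_i = 5·1·11 + 2·1·1 + 2·10·10 + 5·12·5 + 12·9·8 = 1421 ≡ 4.
  S = (3, 8, 4) ≠ 0, so r is not a codeword (an error is present).
Step 3: locate the error. For a single error e at position i, S_ℓ = v_i·e·α_i^ℓ, so α_err = S_1/S_0.
  S_0^{−1} = 3^{−1} = 9 (mod 13), so α_err = 8·9 = 72 ≡ 7 = α_3. Error position i = 3.
  Consistency check: S_2/S_1 = 4·5 = 20 ≡ 7 = α_err ✓ (single-error assumption holds).
Step 4: error magnitude e = S_0/v_3 = S_0·∏_{j≠3}(α_3 − α_j) = 3·7 = 21 ≡ 8 (mod 13).
Step 5: correct position 3: c_3 = r_3 − e = 10 − 8 ≡ 2 (mod 13). Hence c = [11, 1, 2, 5, 8].
  Check: interpolating c through the α_i gives m(x) = 6 + 5·x (degree < 2) with m(α_i) = c_i for every i, so c is indeed a codeword.


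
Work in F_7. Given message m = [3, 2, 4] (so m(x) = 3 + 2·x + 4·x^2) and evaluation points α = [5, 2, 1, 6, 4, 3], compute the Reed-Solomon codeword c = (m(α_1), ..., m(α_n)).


c = [1, 2, 2, 5, 5, 3]

Message polynomial: m(x) = 3 + 2·x + 4·x^2 (mod 7).
For each evaluation point α_i, compute m(α_i) mod 7:
  α_1 = 5: Horner steps 4 → 1 → 1, so m(5) = 1.
  α_2 = 2: Horner steps 4 → 3 → 2, so m(2) = 2.
  α_3 = 1: Horner steps 4 → 6 → 2, so m(1) = 2.
  α_4 = 6: Horner steps 4 → 5 → 5, so m(6) = 5.
  α_5 = 4: Horner steps 4 → 4 → 5, so m(4) = 5.
  α_6 = 3: Horner steps 4 → 0 → 3, so m(3) = 3.
Codeword c = [1, 2, 2, 5, 5, 3] ∈ F_7^6.


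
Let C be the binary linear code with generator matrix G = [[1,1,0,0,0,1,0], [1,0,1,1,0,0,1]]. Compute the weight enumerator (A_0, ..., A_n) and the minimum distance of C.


Weight distribution: A_0 = 1, A_3 = 1, A_4 = 1, A_5 = 1. Minimum distance d = 3.

Enumerate all 2^2 = 4 messages m ∈ F_2^2.
For each, compute codeword c = mG in F_2^7, then tally its weight.
  m = 00 → c = 0000000, weight = 0.
  m = 10 → c = 1100010, weight = 3.
  m = 01 → c = 1011001, weight = 4.
  m = 11 → c = 0111011, weight = 5.
Tally weights:
  weight 0: 1 codewords.
  weight 3: 1 codewords.
  weight 4: 1 codewords.
  weight 5: 1 codewords.
Minimum distance d = smallest w > 0 with A_w > 0 = 3.
Sanity: Σ A_w = 4 = 2^2 = 4 ✓.


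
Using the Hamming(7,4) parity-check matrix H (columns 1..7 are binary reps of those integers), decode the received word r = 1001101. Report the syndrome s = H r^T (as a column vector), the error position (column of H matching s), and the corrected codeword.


s = (1, 1, 1)^T, error position = 7, corrected codeword c = 1001100

Compute s = H r^T mod 2 one row at a time:
  s_1 = 1 + 1 + 0 + 1 = 3 ≡ 1 (mod 2).
  s_2 = 0 + 0 + 0 + 1 = 1 ≡ 1 (mod 2).
  s_3 = 1 + 0 + 1 + 1 = 3 ≡ 1 (mod 2).
s = (1, 1, 1)^T — this equals column 7 of H (binary 111), so error is at position 7.
Correct: flip bit 7 of r = 1001101 to get c = 1001100.


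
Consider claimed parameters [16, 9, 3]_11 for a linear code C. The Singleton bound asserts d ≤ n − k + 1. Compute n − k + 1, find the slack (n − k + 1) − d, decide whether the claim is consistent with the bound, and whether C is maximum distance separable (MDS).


Singleton RHS = n − k + 1 = 8, slack = 5, bound satisfied, not MDS.

Singleton bound: d ≤ n − k + 1.
Here n = 16, k = 9, so n − k + 1 = 8.
Given d = 3, check d ≤ 8: YES.
Slack = (n − k + 1) − d = 5.
The code is NOT MDS (slack = 5 > 0).
Description: the claimed parameters are [16, 9, 3]_11; such a code would be non-MDS.


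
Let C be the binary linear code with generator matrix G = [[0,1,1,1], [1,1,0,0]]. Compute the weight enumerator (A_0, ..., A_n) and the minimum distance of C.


Weight distribution: A_0 = 1, A_2 = 1, A_3 = 2. Minimum distance d = 2.

Enumerate all 2^2 = 4 messages m ∈ F_2^2.
For each, compute codeword c = mG in F_2^4, then tally its weight.
  m = 00 → c = 0000, weight = 0.
  m = 10 → c = 0111, weight = 3.
  m = 01 → c = 1100, weight = 2.
  m = 11 → c = 1011, weight = 3.
Tally weights:
  weight 0: 1 codewords.
  weight 2: 1 codewords.
  weight 3: 2 codewords.
Minimum distance d = smallest w > 0 with A_w > 0 = 2.
Sanity: Σ A_w = 4 = 2^2 = 4 ✓.


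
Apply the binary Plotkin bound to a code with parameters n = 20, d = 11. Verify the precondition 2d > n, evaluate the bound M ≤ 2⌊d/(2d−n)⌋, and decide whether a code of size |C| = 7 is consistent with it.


Plotkin bound M ≤ 10; given |C| = 7 ≤ bound (satisfied).

Check applicability: 2d = 22, n = 20.
2d − n = 2 > 0, so Plotkin applies.
Compute d/(2d−n) = 11/2 ≈ 5.5000.
⌊d/(2d−n)⌋ = 5.
Plotkin bound: M ≤ 2·5 = 10.
Given |C| = 7, check: satisfied.
This |C| is below the Plotkin bound.


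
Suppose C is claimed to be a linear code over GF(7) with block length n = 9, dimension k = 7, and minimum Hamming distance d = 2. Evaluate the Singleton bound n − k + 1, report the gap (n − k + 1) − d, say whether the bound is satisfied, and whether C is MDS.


Singleton RHS = n − k + 1 = 3, slack = 1, bound satisfied, not MDS.

Singleton bound: d ≤ n − k + 1.
Here n = 9, k = 7, so n − k + 1 = 3.
Given d = 2, check d ≤ 3: YES.
Slack = (n − k + 1) − d = 1.
The code is NOT MDS (slack = 1 > 0).
Description: the claimed parameters are [9, 7, 2]_7; such a code would be non-MDS.


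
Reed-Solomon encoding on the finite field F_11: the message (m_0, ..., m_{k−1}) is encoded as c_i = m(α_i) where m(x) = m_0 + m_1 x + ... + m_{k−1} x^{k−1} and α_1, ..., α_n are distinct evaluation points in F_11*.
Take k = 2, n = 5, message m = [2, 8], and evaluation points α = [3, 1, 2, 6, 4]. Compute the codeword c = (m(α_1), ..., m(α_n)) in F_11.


c = [4, 10, 7, 6, 1]

Message polynomial: m(x) = 2 + 8·x (mod 11).
For each evaluation point α_i, compute m(α_i) mod 11:
  α_1 = 3: Horner steps 8 → 4, so m(3) = 4.
  α_2 = 1: Horner steps 8 → 10, so m(1) = 10.
  α_3 = 2: Horner steps 8 → 7, so m(2) = 7.
  α_4 = 6: Horner steps 8 → 6, so m(6) = 6.
  α_5 = 4: Horner steps 8 → 1, so m(4) = 1.
Codeword c = [4, 10, 7, 6, 1] ∈ F_11^5.


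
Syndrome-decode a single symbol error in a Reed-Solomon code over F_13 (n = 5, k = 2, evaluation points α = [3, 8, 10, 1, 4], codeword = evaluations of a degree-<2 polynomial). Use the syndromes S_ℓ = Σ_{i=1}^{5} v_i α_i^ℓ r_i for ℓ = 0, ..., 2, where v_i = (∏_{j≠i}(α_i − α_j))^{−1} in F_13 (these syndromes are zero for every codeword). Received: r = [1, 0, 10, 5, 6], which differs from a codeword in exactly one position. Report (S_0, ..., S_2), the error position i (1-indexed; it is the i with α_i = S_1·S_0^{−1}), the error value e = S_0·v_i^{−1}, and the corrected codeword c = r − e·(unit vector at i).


S = (1, 1, 1), error at position 4, error magnitude e = 1, c = [1, 0, 10, 4, 6].

Step 1: column multipliers v_i = (∏_{j≠i}(α_i − α_j))^{−1} mod 13.
  i = 1 (α = 3): (3−8)(3−10)(3−1)(3−4) = (−5)·(−7)·2·(−1) = −70 ≡ 8, so v_1 = 8^{−1} = 5 (mod 13).
  i = 2 (α = 8): (8−3)(8−10)(8−1)(8−4) = 5·(−2)·7·4 = −280 ≡ 6, so v_2 = 6^{−1} = 11 (mod 13).
  i = 3 (α = 10): (10−3)(10−8)(10−1)(10−4) = 7·2·9·6 = 756 ≡ 2, so v_3 = 2^{−1} = 7 (mod 13).
  i = 4 (α = 1): (1−3)(1−8)(1−10)(1−4) = (−2)·(−7)·(−9)·(−3) = 378 ≡ 1, so v_4 = 1^{−1} = 1 (mod 13).
  i = 5 (α = 4): (4−3)(4−8)(4−10)(4−1) = 1·(−4)·(−6)·3 = 72 ≡ 7, so v_5 = 7^{−1} = 2 (mod 13).
  v = [5, 11, 7, 1, 2].
Step 2: syndromes of r = [1, 0, 10, 5, 6] (all sums mod 13).
  S_0 = Σ v_i r_i = 5·1 + 11·0 + 7·10 + 1·5 + 2·6 = 92 ≡ 1.
  S_1 = Σ v_i α_i r_i = 5·3·1 + 11·8·0 + 7·10·10 + 1·1·5 + 2·4·6 = 768 ≡ 1.
  α_i^2 mod 13 = [9, 12, 9, 1, 3].
  S_2 = Σ v_i α_i^2 r_i = 5·9·1 + 11·12·0 + 7·9·10 + 1·1·5 + 2·3·6 = 716 ≡ 1.
  S = (1, 1, 1) ≠ 0, so r is not a codeword (an error is present).
Step 3: locate the error. For a single error e at position i, S_ℓ = v_i·e·α_i^ℓ, so α_err = S_1/S_0.
  S_0^{−1} = 1^{−1} = 1 (mod 13), so α_err = 1·1 = 1 ≡ 1 = α_4. Error position i = 4.
  Consistency check: S_2/S_1 = 1·1 = 1 ≡ 1 = α_err ✓ (single-error assumption holds).
Step 4: error magnitude e = S_0/v_4 = S_0·∏_{j≠4}(α_4 − α_j) = 1·1 = 1 ≡ 1 (mod 13).
Step 5: correct position 4: c_4 = r_4 − e = 5 − 1 ≡ 4 (mod 13). Hence c = [1, 0, 10, 4, 6].
  Check: interpolating c through the α_i gives m(x) = 12 + 5·x (degree < 2) with m(α_i) = c_i for every i, so c is indeed a codeword.


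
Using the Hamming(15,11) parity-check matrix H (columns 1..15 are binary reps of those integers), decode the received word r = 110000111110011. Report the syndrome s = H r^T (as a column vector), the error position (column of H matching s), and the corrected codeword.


s = (0, 1, 0, 1)^T, error position = 5, corrected codeword c = 110010111110011

Compute s = H r^T mod 2 one row at a time:
  s_1 = 1 + 1 + 1 + 1 + 0 + 0 + 1 + 1 = 6 ≡ 0 (mod 2).
  s_2 = 0 + 0 + 0 + 1 + 0 + 0 + 1 + 1 = 3 ≡ 1 (mod 2).
  s_3 = 1 + 0 + 0 + 1 + 1 + 1 + 1 + 1 = 6 ≡ 0 (mod 2).
  s_4 = 1 + 0 + 0 + 1 + 1 + 1 + 0 + 1 = 5 ≡ 1 (mod 2).
s = (0, 1, 0, 1)^T — this equals column 5 of H (binary 0101), so error is at position 5.
Correct: flip bit 5 of r = 110000111110011 to get c = 110010111110011.


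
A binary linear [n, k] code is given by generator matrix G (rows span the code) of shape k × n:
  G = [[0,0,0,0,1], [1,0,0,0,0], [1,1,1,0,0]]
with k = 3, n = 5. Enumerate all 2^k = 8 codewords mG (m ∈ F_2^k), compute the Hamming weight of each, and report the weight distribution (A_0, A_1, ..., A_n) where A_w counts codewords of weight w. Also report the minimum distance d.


Weight distribution: A_0 = 1, A_1 = 2, A_2 = 2, A_3 = 2, A_4 = 1. Minimum distance d = 1.

Enumerate all 2^3 = 8 messages m ∈ F_2^3.
For each, compute codeword c = mG in F_2^5, then tally its weight.
  m = 000 → c = 00000, weight = 0.
  m = 100 → c = 00001, weight = 1.
  m = 010 → c = 10000, weight = 1.
  m = 110 → c = 10001, weight = 2.
  m = 001 → c = 11100, weight = 3.
  m = 101 → c = 11101, weight = 4.
  m = 011 → c = 01100, weight = 2.
  m = 111 → c = 01101, weight = 3.
Tally weights:
  weight 0: 1 codewords.
  weight 1: 2 codewords.
  weight 2: 2 codewords.
  weight 3: 2 codewords.
  weight 4: 1 codewords.
Minimum distance d = smallest w > 0 with A_w > 0 = 1.
Sanity: Σ A_w = 8 = 2^3 = 8 ✓.


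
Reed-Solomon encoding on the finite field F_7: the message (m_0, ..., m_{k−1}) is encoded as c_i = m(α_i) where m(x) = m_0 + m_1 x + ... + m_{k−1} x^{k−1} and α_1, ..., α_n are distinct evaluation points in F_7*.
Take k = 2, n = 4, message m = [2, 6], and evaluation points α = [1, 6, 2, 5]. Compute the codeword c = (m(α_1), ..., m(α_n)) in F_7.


c = [1, 3, 0, 4]

Message polynomial: m(x) = 2 + 6·x (mod 7).
For each evaluation point α_i, compute m(α_i) mod 7:
  α_1 = 1: Horner steps 6 → 1, so m(1) = 1.
  α_2 = 6: Horner steps 6 → 3, so m(6) = 3.
  α_3 = 2: Horner steps 6 → 0, so m(2) = 0.
  α_4 = 5: Horner steps 6 → 4, so m(5) = 4.
Codeword c = [1, 3, 0, 4] ∈ F_7^4.


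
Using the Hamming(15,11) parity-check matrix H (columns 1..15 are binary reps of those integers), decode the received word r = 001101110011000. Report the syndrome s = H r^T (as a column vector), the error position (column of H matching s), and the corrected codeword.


s = (1, 0, 0, 1)^T, error position = 9, corrected codeword c = 001101111011000

Compute s = H r^T mod 2 one row at a time:
  s_1 = 1 + 0 + 0 + 1 + 1 + 0 + 0 + 0 = 3 ≡ 1 (mod 2).
  s_2 = 1 + 0 + 1 + 1 + 1 + 0 + 0 + 0 = 4 ≡ 0 (mod 2).
  s_3 = 0 + 1 + 1 + 1 + 0 + 1 + 0 + 0 = 4 ≡ 0 (mod 2).
  s_4 = 0 + 1 + 0 + 1 + 0 + 1 + 0 + 0 = 3 ≡ 1 (mod 2).
s = (1, 0, 0, 1)^T — this equals column 9 of H (binary 1001), so error is at position 9.
Correct: flip bit 9 of r = 001101110011000 to get c = 001101111011000.


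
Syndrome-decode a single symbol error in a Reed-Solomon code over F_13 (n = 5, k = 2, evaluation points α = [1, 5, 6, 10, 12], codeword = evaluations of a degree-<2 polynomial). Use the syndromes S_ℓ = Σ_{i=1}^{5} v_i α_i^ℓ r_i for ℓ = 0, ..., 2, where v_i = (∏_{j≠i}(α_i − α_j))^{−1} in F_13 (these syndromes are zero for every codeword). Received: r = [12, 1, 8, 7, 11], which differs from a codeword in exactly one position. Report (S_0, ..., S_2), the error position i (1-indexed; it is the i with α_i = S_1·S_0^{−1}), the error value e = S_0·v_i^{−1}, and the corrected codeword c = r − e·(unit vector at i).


S = (9, 12, 3), error at position 4, error magnitude e = 10, c = [12, 1, 8, 10, 11].

Step 1: column multipliers v_i = (∏_{j≠i}(α_i − α_j))^{−1} mod 13.
  i = 1 (α = 1): (1−5)(1−6)(1−10)(1−12) = (−4)·(−5)·(−9)·(−11) = 1980 ≡ 4, so v_1 = 4^{−1} = 10 (mod 13).
  i = 2 (α = 5): (5−1)(5−6)(5−10)(5−12) = 4·(−1)·(−5)·(−7) = −140 ≡ 3, so v_2 = 3^{−1} = 9 (mod 13).
  i = 3 (α = 6): (6−1)(6−5)(6−10)(6−12) = 5·1·(−4)·(−6) = 120 ≡ 3, so v_3 = 3^{−1} = 9 (mod 13).
  i = 4 (α = 10): (10−1)(10−5)(10−6)(10−12) = 9·5·4·(−2) = −360 ≡ 4, so v_4 = 4^{−1} = 10 (mod 13).
  i = 5 (α = 12): (12−1)(12−5)(12−6)(12−10) = 11·7·6·2 = 924 ≡ 1, so v_5 = 1^{−1} = 1 (mod 13).
  v = [10, 9, 9, 10, 1].
Step 2: syndromes of r = [12, 1, 8, 7, 11] (all sums mod 13).
  S_0 = Σ v_i r_i = 10·12 + 9·1 + 9·8 + 10·7 + 1·11 = 282 ≡ 9.
  S_1 = Σ v_i α_i r_i = 10·1·12 + 9·5·1 + 9·6·8 + 10·10·7 + 1·12·11 = 1429 ≡ 12.
  α_i^2 mod 13 = [1, 12, 10, 9, 1].
  S_2 = Σ v_i α_i^2 r_i = 10·1·12 + 9·12·1 + 9·10·8 + 10·9·7 + 1·1·11 = 1589 ≡ 3.
  S = (9, 12, 3) ≠ 0, so r is not a codeword (an error is present).
Step 3: locate the error. For a single error e at position i, S_ℓ = v_i·e·α_i^ℓ, so α_err = S_1/S_0.
  S_0^{−1} = 9^{−1} = 3 (mod 13), so α_err = 12·3 = 36 ≡ 10 = α_4. Error position i = 4.
  Consistency check: S_2/S_1 = 3·12 = 36 ≡ 10 = α_err ✓ (single-error assumption holds).
Step 4: error magnitude e = S_0/v_4 = S_0·∏_{j≠4}(α_4 − α_j) = 9·4 = 36 ≡ 10 (mod 13).
Step 5: correct position 4: c_4 = r_4 − e = 7 − 10 ≡ 10 (mod 13). Hence c = [12, 1, 8, 10, 11].
  Check: interpolating c through the α_i gives m(x) = 5 + 7·x (degree < 2) with m(α_i) = c_i for every i, so c is indeed a codeword.


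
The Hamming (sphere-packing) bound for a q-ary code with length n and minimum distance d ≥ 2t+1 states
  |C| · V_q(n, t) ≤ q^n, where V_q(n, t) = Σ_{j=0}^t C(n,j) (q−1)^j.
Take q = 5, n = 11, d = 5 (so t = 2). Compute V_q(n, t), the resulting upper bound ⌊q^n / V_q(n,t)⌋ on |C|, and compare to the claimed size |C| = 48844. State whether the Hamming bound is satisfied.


V_q(n, t) = 925, q^n = 48828125, Hamming bound = 52787, |C| = 48844 ≤ bound (satisfied).

Step 1: Compute V_q(n, t) = Σ_{j=0}^2 C(n, j) (q−1)^j.
  j = 0: C(11,0)·(4)^0 = 1·1 = 1.
  j = 1: C(11,1)·(4)^1 = 11·4 = 44.
  j = 2: C(11,2)·(4)^2 = 55·16 = 880.
  V_q(n, t) = 1 + 44 + 880 = 925.
Step 2: q^n = 5^11 = 48828125.
Step 3: Hamming bound ⌊q^n / V_q(n,t)⌋ = ⌊48828125/925⌋ = 52787.
Step 4: Compare |C| = 48844 to 52787: satisfied.
The claimed |C| lies below the Hamming bound.


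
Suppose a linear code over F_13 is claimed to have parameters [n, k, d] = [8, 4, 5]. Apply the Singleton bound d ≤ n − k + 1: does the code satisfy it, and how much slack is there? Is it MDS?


Singleton RHS = n − k + 1 = 5, slack = 0, bound satisfied, MDS.

Singleton bound: d ≤ n − k + 1.
Here n = 8, k = 4, so n − k + 1 = 5.
Given d = 5, check d ≤ 5: YES.
Slack = (n − k + 1) − d = 0.
The code is MDS (slack = 0).
Description: the claimed parameters are [8, 4, 5]_13; such a code would be MDS (meets Singleton bound).


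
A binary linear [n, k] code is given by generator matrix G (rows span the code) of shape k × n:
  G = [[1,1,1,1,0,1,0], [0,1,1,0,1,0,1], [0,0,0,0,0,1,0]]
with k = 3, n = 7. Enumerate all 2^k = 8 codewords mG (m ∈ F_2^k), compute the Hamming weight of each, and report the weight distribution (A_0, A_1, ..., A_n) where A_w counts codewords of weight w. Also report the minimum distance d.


Weight distribution: A_0 = 1, A_1 = 1, A_4 = 3, A_5 = 3. Minimum distance d = 1.

Enumerate all 2^3 = 8 messages m ∈ F_2^3.
For each, compute codeword c = mG in F_2^7, then tally its weight.
  m = 000 → c = 0000000, weight = 0.
  m = 100 → c = 1111010, weight = 5.
  m = 010 → c = 0110101, weight = 4.
  m = 110 → c = 1001111, weight = 5.
  m = 001 → c = 0000010, weight = 1.
  m = 101 → c = 1111000, weight = 4.
  m = 011 → c = 0110111, weight = 5.
  m = 111 → c = 1001101, weight = 4.
Tally weights:
  weight 0: 1 codewords.
  weight 1: 1 codewords.
  weight 4: 3 codewords.
  weight 5: 3 codewords.
Minimum distance d = smallest w > 0 with A_w > 0 = 1.
Sanity: Σ A_w = 8 = 2^3 = 8 ✓.
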